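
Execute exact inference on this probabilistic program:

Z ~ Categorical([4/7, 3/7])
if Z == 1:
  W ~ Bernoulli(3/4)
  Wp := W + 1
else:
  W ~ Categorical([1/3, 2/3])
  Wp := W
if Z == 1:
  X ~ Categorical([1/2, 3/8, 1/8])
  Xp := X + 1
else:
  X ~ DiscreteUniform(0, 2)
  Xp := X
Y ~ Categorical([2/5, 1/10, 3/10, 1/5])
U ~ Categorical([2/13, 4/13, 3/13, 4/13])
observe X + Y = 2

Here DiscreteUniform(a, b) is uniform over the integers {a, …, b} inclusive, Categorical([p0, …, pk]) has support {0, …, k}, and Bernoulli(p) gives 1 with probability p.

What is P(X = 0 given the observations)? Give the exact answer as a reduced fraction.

Enumerate traces; 48 have nonzero weight after conditioning:
  (Z=0, W=0, X=0, Y=2, U=0) weight 4/1365
  (Z=0, W=0, X=0, Y=2, U=1) weight 8/1365
  (Z=0, W=0, X=0, Y=2, U=2) weight 2/455
  (Z=0, W=0, X=0, Y=2, U=3) weight 8/1365
  (Z=0, W=0, X=1, Y=1, U=0) weight 4/4095
  (Z=0, W=0, X=1, Y=1, U=1) weight 8/4095
  (Z=0, W=0, X=1, Y=1, U=2) weight 2/1365
  (Z=0, W=0, X=1, Y=1, U=3) weight 8/4095
  (Z=0, W=0, X=2, Y=0, U=0) weight 16/4095
  … 39 more
Group by X:
  weight(X=0) = 17/140
  weight(X=1) = 59/1680
  weight(X=2) = 41/420
Total weight = 17/140 + 59/1680 + 41/420 = 61/240
P(X=0 | obs) = 17/140 / 61/240 = 204/427
P(X=1 | obs) = 59/1680 / 61/240 = 59/427
P(X=2 | obs) = 41/420 / 61/240 = 164/427

P(X = 0 | obs) = 204/427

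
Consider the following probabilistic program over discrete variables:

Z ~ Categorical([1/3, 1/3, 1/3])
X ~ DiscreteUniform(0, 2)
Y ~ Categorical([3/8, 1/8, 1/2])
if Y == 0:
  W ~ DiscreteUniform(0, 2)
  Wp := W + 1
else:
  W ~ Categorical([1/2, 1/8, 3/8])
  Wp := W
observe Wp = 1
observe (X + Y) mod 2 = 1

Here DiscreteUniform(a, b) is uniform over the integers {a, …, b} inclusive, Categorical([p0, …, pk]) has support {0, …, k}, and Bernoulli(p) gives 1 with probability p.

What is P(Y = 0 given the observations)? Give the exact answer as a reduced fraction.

P(Y = 0 | obs) = 4/7

Enumerate traces; 12 have nonzero weight after conditioning:
  (Z=0, X=0, Y=1, W=1) weight 1/576
  (Z=0, X=1, Y=0, W=0) weight 1/72
  (Z=0, X=1, Y=2, W=1) weight 1/144
  (Z=0, X=2, Y=1, W=1) weight 1/576
  (Z=1, X=0, Y=1, W=1) weight 1/576
  (Z=1, X=1, Y=0, W=0) weight 1/72
  (Z=1, X=1, Y=2, W=1) weight 1/144
  (Z=1, X=2, Y=1, W=1) weight 1/576
  … 4 more
Group by Y:
  weight(Y=0) = 1/24
  weight(Y=1) = 1/96
  weight(Y=2) = 1/48
Total weight = 1/24 + 1/96 + 1/48 = 7/96
P(Y=0 | obs) = 1/24 / 7/96 = 4/7
P(Y=1 | obs) = 1/96 / 7/96 = 1/7
P(Y=2 | obs) = 1/48 / 7/96 = 2/7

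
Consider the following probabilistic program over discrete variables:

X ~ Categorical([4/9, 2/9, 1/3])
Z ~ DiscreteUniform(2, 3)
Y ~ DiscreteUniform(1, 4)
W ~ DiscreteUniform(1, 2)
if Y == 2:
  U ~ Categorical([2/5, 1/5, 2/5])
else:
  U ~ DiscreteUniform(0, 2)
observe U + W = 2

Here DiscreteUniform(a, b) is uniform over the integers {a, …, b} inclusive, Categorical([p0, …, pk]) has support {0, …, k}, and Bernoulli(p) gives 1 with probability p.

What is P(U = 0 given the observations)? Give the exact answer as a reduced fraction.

P(U = 0 | obs) = 7/13

Enumerate traces; 48 have nonzero weight after conditioning:
  (X=0, Z=2, Y=1, W=1, U=1) weight 1/108
  (X=0, Z=2, Y=1, W=2, U=0) weight 1/108
  (X=0, Z=2, Y=2, W=1, U=1) weight 1/180
  (X=0, Z=2, Y=2, W=2, U=0) weight 1/90
  (X=0, Z=2, Y=3, W=1, U=1) weight 1/108
  (X=0, Z=2, Y=3, W=2, U=0) weight 1/108
  (X=0, Z=2, Y=4, W=1, U=1) weight 1/108
  (X=0, Z=2, Y=4, W=2, U=0) weight 1/108
  … 40 more
Group by U:
  weight(U=0) = 7/40
  weight(U=1) = 3/20
Total weight = 7/40 + 3/20 = 13/40
P(U=0 | obs) = 7/40 / 13/40 = 7/13
P(U=1 | obs) = 3/20 / 13/40 = 6/13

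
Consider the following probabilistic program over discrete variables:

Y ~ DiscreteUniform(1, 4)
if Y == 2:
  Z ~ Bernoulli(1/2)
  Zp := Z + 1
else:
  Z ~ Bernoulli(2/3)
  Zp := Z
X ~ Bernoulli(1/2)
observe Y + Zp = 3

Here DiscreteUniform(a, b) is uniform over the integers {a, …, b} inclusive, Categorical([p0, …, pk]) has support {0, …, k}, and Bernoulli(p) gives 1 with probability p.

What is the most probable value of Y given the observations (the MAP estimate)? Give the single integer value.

Enumerate traces; 4 have nonzero weight after conditioning:
  (Y=2, Z=0, X=0) weight 1/16
  (Y=2, Z=0, X=1) weight 1/16
  (Y=3, Z=0, X=0) weight 1/24
  (Y=3, Z=0, X=1) weight 1/24
Group by Y:
  weight(Y=2) = 1/8
  weight(Y=3) = 1/12
Total weight = 1/8 + 1/12 = 5/24
P(Y=2 | obs) = 1/8 / 5/24 = 3/5
P(Y=3 | obs) = 1/12 / 5/24 = 2/5
argmax = 2

argmax_v P(Y = v | obs) = 2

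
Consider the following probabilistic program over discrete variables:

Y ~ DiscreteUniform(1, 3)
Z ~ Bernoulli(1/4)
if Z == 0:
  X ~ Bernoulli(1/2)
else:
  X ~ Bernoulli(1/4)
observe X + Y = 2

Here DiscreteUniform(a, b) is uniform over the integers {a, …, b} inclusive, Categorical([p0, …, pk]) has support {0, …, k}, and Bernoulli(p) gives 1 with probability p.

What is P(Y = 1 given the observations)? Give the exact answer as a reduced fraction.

Enumerate traces; 4 have nonzero weight after conditioning:
  (Y=1, Z=0, X=1) weight 1/8
  (Y=1, Z=1, X=1) weight 1/48
  (Y=2, Z=0, X=0) weight 1/8
  (Y=2, Z=1, X=0) weight 1/16
Group by Y:
  weight(Y=1) = 7/48
  weight(Y=2) = 3/16
Total weight = 7/48 + 3/16 = 1/3
P(Y=1 | obs) = 7/48 / 1/3 = 7/16
P(Y=2 | obs) = 3/16 / 1/3 = 9/16

P(Y = 1 | obs) = 7/16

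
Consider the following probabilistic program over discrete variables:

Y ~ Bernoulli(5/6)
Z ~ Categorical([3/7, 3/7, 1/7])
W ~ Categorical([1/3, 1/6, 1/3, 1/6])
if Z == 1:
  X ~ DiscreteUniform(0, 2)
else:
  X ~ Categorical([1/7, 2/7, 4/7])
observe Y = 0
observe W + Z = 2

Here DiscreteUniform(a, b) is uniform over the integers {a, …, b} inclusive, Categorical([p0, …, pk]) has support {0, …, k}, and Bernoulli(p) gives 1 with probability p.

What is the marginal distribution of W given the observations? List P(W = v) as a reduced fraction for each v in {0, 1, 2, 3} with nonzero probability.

P(W=0) = 2/11, P(W=1) = 3/11, P(W=2) = 6/11

Enumerate traces; 9 have nonzero weight after conditioning:
  (Y=0, Z=0, W=2, X=0) weight 1/294
  (Y=0, Z=0, W=2, X=1) weight 1/147
  (Y=0, Z=0, W=2, X=2) weight 2/147
  (Y=0, Z=1, W=1, X=0) weight 1/252
  (Y=0, Z=1, W=1, X=1) weight 1/252
  (Y=0, Z=1, W=1, X=2) weight 1/252
  (Y=0, Z=2, W=0, X=0) weight 1/882
  (Y=0, Z=2, W=0, X=1) weight 1/441
  … 1 more
Group by W:
  weight(W=0) = 1/126
  weight(W=1) = 1/84
  weight(W=2) = 1/42
Total weight = 1/126 + 1/84 + 1/42 = 11/252
P(W=0 | obs) = 1/126 / 11/252 = 2/11
P(W=1 | obs) = 1/84 / 11/252 = 3/11
P(W=2 | obs) = 1/42 / 11/252 = 6/11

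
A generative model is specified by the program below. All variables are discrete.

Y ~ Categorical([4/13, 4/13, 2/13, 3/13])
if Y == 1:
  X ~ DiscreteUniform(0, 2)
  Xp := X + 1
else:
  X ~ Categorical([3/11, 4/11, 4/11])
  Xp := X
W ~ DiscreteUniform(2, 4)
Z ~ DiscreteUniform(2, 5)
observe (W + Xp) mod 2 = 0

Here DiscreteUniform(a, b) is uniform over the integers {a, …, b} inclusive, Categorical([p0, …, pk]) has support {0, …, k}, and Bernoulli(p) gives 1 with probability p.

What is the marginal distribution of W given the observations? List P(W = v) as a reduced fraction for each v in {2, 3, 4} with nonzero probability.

P(W=2) = 233/662, P(W=3) = 98/331, P(W=4) = 233/662

Enumerate traces; 76 have nonzero weight after conditioning:
  (Y=0, X=0, W=2, Z=2) weight 1/143
  (Y=0, X=0, W=2, Z=3) weight 1/143
  (Y=0, X=0, W=2, Z=4) weight 1/143
  (Y=0, X=0, W=2, Z=5) weight 1/143
  (Y=0, X=0, W=4, Z=2) weight 1/143
  (Y=0, X=0, W=4, Z=3) weight 1/143
  (Y=0, X=0, W=4, Z=4) weight 1/143
  (Y=0, X=0, W=4, Z=5) weight 1/143
  (Y=0, X=1, W=3, Z=2) weight 4/429
  … 67 more
Group by W:
  weight(W=2) = 233/1287
  weight(W=3) = 196/1287
  weight(W=4) = 233/1287
Total weight = 233/1287 + 196/1287 + 233/1287 = 662/1287
P(W=2 | obs) = 233/1287 / 662/1287 = 233/662
P(W=3 | obs) = 196/1287 / 662/1287 = 98/331
P(W=4 | obs) = 233/1287 / 662/1287 = 233/662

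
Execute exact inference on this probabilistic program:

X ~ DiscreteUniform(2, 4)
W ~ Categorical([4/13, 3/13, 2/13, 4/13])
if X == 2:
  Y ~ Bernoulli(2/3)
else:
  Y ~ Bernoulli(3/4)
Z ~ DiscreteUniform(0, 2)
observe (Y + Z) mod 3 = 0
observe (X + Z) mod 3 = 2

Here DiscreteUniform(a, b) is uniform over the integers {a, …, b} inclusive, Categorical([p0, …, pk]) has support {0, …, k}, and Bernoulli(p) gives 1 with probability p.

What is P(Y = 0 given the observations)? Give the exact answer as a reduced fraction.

P(Y = 0 | obs) = 4/13

Enumerate traces; 8 have nonzero weight after conditioning:
  (X=2, W=0, Y=0, Z=0) weight 4/351
  (X=2, W=1, Y=0, Z=0) weight 1/117
  (X=2, W=2, Y=0, Z=0) weight 2/351
  (X=2, W=3, Y=0, Z=0) weight 4/351
  (X=3, W=0, Y=1, Z=2) weight 1/39
  (X=3, W=1, Y=1, Z=2) weight 1/52
  (X=3, W=2, Y=1, Z=2) weight 1/78
  (X=3, W=3, Y=1, Z=2) weight 1/39
Group by Y:
  weight(Y=0) = 1/27
  weight(Y=1) = 1/12
Total weight = 1/27 + 1/12 = 13/108
P(Y=0 | obs) = 1/27 / 13/108 = 4/13
P(Y=1 | obs) = 1/12 / 13/108 = 9/13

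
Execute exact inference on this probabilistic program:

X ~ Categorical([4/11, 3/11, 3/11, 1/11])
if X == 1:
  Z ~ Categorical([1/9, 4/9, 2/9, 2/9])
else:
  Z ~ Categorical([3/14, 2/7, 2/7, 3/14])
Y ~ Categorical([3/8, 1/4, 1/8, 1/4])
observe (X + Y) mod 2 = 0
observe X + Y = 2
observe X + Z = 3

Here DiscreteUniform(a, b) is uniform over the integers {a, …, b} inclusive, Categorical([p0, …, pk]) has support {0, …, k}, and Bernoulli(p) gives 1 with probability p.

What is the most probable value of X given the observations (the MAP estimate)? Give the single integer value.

argmax_v P(X = v | obs) = 2

Enumerate traces; 3 have nonzero weight after conditioning:
  (X=0, Z=3, Y=2) weight 3/308
  (X=1, Z=2, Y=1) weight 1/66
  (X=2, Z=1, Y=0) weight 9/308
Group by X:
  weight(X=0) = 3/308
  weight(X=1) = 1/66
  weight(X=2) = 9/308
Total weight = 3/308 + 1/66 + 9/308 = 25/462
P(X=0 | obs) = 3/308 / 25/462 = 9/50
P(X=1 | obs) = 1/66 / 25/462 = 7/25
P(X=2 | obs) = 9/308 / 25/462 = 27/50
argmax = 2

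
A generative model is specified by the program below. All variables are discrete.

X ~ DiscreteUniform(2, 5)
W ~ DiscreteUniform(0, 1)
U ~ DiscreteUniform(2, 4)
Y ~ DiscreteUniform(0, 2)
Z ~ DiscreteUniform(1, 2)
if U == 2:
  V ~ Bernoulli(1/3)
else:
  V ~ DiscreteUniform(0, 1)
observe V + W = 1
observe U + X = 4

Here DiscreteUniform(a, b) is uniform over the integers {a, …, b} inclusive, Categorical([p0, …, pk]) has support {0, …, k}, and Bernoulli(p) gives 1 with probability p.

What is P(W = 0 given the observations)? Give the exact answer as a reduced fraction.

P(W = 0 | obs) = 1/3

Enumerate traces; 12 have nonzero weight after conditioning:
  (X=2, W=0, U=2, Y=0, Z=1, V=1) weight 1/432
  (X=2, W=0, U=2, Y=0, Z=2, V=1) weight 1/432
  (X=2, W=0, U=2, Y=1, Z=1, V=1) weight 1/432
  (X=2, W=0, U=2, Y=1, Z=2, V=1) weight 1/432
  (X=2, W=0, U=2, Y=2, Z=1, V=1) weight 1/432
  (X=2, W=0, U=2, Y=2, Z=2, V=1) weight 1/432
  (X=2, W=1, U=2, Y=0, Z=1, V=0) weight 1/216
  (X=2, W=1, U=2, Y=0, Z=2, V=0) weight 1/216
  … 4 more
Group by W:
  weight(W=0) = 1/72
  weight(W=1) = 1/36
Total weight = 1/72 + 1/36 = 1/24
P(W=0 | obs) = 1/72 / 1/24 = 1/3
P(W=1 | obs) = 1/36 / 1/24 = 2/3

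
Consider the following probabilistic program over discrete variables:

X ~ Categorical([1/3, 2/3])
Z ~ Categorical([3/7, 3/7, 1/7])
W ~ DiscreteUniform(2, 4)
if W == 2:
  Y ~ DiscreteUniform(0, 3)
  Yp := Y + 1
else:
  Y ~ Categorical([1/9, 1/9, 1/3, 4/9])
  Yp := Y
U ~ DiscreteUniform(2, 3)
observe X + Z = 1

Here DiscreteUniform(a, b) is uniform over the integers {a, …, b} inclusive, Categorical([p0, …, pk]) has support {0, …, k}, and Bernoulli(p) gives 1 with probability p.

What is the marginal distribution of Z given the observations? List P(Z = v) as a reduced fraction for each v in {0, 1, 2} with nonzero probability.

Enumerate traces; 48 have nonzero weight after conditioning:
  (X=0, Z=1, W=2, Y=0, U=2) weight 1/168
  (X=0, Z=1, W=2, Y=0, U=3) weight 1/168
  (X=0, Z=1, W=2, Y=1, U=2) weight 1/168
  (X=0, Z=1, W=2, Y=1, U=3) weight 1/168
  (X=0, Z=1, W=2, Y=2, U=2) weight 1/168
  (X=0, Z=1, W=2, Y=2, U=3) weight 1/168
  (X=0, Z=1, W=2, Y=3, U=2) weight 1/168
  (X=0, Z=1, W=2, Y=3, U=3) weight 1/168
  (X=1, Z=0, W=2, Y=0, U=2) weight 1/84
  … 39 more
Group by Z:
  weight(Z=0) = 2/7
  weight(Z=1) = 1/7
Total weight = 2/7 + 1/7 = 3/7
P(Z=0 | obs) = 2/7 / 3/7 = 2/3
P(Z=1 | obs) = 1/7 / 3/7 = 1/3

P(Z=0) = 2/3, P(Z=1) = 1/3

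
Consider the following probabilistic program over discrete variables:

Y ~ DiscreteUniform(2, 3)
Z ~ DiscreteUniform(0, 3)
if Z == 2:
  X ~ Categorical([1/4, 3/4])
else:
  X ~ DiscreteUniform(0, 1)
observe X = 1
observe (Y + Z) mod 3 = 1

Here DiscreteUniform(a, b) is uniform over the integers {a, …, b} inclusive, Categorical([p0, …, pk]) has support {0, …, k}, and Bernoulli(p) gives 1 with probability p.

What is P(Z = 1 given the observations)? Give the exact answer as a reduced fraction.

P(Z = 1 | obs) = 2/5

Enumerate traces; 2 have nonzero weight after conditioning:
  (Y=2, Z=2, X=1) weight 3/32
  (Y=3, Z=1, X=1) weight 1/16
Group by Z:
  weight(Z=1) = 1/16
  weight(Z=2) = 3/32
Total weight = 1/16 + 3/32 = 5/32
P(Z=1 | obs) = 1/16 / 5/32 = 2/5
P(Z=2 | obs) = 3/32 / 5/32 = 3/5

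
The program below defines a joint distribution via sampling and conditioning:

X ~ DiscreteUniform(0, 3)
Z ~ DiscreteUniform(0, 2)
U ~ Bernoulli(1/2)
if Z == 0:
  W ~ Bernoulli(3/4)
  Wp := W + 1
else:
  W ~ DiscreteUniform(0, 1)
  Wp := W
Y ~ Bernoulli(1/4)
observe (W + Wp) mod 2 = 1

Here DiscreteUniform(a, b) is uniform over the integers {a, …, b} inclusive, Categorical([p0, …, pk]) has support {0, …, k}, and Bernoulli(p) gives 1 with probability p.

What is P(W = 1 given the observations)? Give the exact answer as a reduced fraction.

P(W = 1 | obs) = 3/4

Enumerate traces; 32 have nonzero weight after conditioning:
  (X=0, Z=0, U=0, W=0, Y=0) weight 1/128
  (X=0, Z=0, U=0, W=0, Y=1) weight 1/384
  (X=0, Z=0, U=0, W=1, Y=0) weight 3/128
  (X=0, Z=0, U=0, W=1, Y=1) weight 1/128
  (X=0, Z=0, U=1, W=0, Y=0) weight 1/128
  (X=0, Z=0, U=1, W=0, Y=1) weight 1/384
  (X=0, Z=0, U=1, W=1, Y=0) weight 3/128
  (X=0, Z=0, U=1, W=1, Y=1) weight 1/128
  … 24 more
Group by W:
  weight(W=0) = 1/12
  weight(W=1) = 1/4
Total weight = 1/12 + 1/4 = 1/3
P(W=0 | obs) = 1/12 / 1/3 = 1/4
P(W=1 | obs) = 1/4 / 1/3 = 3/4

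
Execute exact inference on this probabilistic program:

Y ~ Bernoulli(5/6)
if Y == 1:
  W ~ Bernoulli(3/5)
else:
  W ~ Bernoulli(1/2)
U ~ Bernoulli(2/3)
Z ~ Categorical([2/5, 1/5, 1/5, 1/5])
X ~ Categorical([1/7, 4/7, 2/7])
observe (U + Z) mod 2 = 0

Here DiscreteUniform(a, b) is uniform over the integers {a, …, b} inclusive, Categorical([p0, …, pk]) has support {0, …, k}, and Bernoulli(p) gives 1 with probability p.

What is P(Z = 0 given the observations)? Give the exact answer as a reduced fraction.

P(Z = 0 | obs) = 2/7

Enumerate traces; 48 have nonzero weight after conditioning:
  (Y=0, W=0, U=0, Z=0, X=0) weight 1/630
  (Y=0, W=0, U=0, Z=0, X=1) weight 2/315
  (Y=0, W=0, U=0, Z=0, X=2) weight 1/315
  (Y=0, W=0, U=0, Z=2, X=0) weight 1/1260
  (Y=0, W=0, U=0, Z=2, X=1) weight 1/315
  (Y=0, W=0, U=0, Z=2, X=2) weight 1/630
  (Y=0, W=0, U=1, Z=1, X=0) weight 1/630
  (Y=0, W=0, U=1, Z=1, X=1) weight 2/315
  (Y=0, W=0, U=1, Z=3, X=0) weight 1/630
  … 39 more
Group by Z:
  weight(Z=0) = 2/15
  weight(Z=1) = 2/15
  weight(Z=2) = 1/15
  weight(Z=3) = 2/15
Total weight = 2/15 + 2/15 + 1/15 + 2/15 = 7/15
P(Z=0 | obs) = 2/15 / 7/15 = 2/7
P(Z=1 | obs) = 2/15 / 7/15 = 2/7
P(Z=2 | obs) = 1/15 / 7/15 = 1/7
P(Z=3 | obs) = 2/15 / 7/15 = 2/7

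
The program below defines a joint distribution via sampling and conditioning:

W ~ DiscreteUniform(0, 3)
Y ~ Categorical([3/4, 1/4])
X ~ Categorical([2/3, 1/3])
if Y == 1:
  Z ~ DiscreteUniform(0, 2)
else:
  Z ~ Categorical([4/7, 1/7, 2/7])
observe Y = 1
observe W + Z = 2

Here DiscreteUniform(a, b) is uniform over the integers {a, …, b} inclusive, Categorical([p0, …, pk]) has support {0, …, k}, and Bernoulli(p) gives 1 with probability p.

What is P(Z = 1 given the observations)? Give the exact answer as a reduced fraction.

P(Z = 1 | obs) = 1/3

Enumerate traces; 6 have nonzero weight after conditioning:
  (W=0, Y=1, X=0, Z=2) weight 1/72
  (W=0, Y=1, X=1, Z=2) weight 1/144
  (W=1, Y=1, X=0, Z=1) weight 1/72
  (W=1, Y=1, X=1, Z=1) weight 1/144
  (W=2, Y=1, X=0, Z=0) weight 1/72
  (W=2, Y=1, X=1, Z=0) weight 1/144
Group by Z:
  weight(Z=0) = 1/48
  weight(Z=1) = 1/48
  weight(Z=2) = 1/48
Total weight = 1/48 + 1/48 + 1/48 = 1/16
P(Z=0 | obs) = 1/48 / 1/16 = 1/3
P(Z=1 | obs) = 1/48 / 1/16 = 1/3
P(Z=2 | obs) = 1/48 / 1/16 = 1/3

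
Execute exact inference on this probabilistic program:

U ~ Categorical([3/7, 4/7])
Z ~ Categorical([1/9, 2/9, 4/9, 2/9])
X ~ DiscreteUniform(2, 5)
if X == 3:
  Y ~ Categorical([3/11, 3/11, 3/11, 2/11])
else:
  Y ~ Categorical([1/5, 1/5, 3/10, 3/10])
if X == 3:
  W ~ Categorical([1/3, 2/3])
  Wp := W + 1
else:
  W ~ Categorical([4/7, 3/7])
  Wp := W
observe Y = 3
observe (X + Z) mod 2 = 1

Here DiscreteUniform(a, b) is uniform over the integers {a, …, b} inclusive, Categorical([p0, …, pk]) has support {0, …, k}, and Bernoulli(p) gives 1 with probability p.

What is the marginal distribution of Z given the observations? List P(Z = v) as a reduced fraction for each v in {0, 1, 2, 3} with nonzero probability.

Enumerate traces; 32 have nonzero weight after conditioning:
  (U=0, Z=0, X=3, Y=3, W=0) weight 1/1386
  (U=0, Z=0, X=3, Y=3, W=1) weight 1/693
  (U=0, Z=0, X=5, Y=3, W=0) weight 1/490
  (U=0, Z=0, X=5, Y=3, W=1) weight 3/1960
  (U=0, Z=1, X=2, Y=3, W=0) weight 1/245
  (U=0, Z=1, X=2, Y=3, W=1) weight 3/980
  (U=0, Z=1, X=4, Y=3, W=0) weight 1/245
  (U=0, Z=1, X=4, Y=3, W=1) weight 3/980
  (U=0, Z=2, X=3, Y=3, W=0) weight 2/693
  (U=0, Z=3, X=2, Y=3, W=0) weight 1/245
  … 22 more
Group by Z:
  weight(Z=0) = 53/3960
  weight(Z=1) = 1/30
  weight(Z=2) = 53/990
  weight(Z=3) = 1/30
Total weight = 53/3960 + 1/30 + 53/990 + 1/30 = 529/3960
P(Z=0 | obs) = 53/3960 / 529/3960 = 53/529
P(Z=1 | obs) = 1/30 / 529/3960 = 132/529
P(Z=2 | obs) = 53/990 / 529/3960 = 212/529
P(Z=3 | obs) = 1/30 / 529/3960 = 132/529

P(Z=0) = 53/529, P(Z=1) = 132/529, P(Z=2) = 212/529, P(Z=3) = 132/529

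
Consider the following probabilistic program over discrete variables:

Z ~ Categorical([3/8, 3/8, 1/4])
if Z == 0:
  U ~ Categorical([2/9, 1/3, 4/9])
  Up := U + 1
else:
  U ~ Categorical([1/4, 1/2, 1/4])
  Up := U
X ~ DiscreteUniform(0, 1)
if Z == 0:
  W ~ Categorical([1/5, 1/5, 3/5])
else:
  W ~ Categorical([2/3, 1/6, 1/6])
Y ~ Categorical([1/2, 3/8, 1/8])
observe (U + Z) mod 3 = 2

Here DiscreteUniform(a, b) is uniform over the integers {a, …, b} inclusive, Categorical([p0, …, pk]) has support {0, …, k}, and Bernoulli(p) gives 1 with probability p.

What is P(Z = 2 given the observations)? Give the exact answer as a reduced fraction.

Enumerate traces; 54 have nonzero weight after conditioning:
  (Z=0, U=2, X=0, W=0, Y=0) weight 1/120
  (Z=0, U=2, X=0, W=0, Y=1) weight 1/160
  (Z=0, U=2, X=0, W=0, Y=2) weight 1/480
  (Z=0, U=2, X=0, W=1, Y=0) weight 1/120
  (Z=0, U=2, X=0, W=1, Y=1) weight 1/160
  (Z=0, U=2, X=0, W=1, Y=2) weight 1/480
  (Z=0, U=2, X=0, W=2, Y=0) weight 1/40
  (Z=0, U=2, X=0, W=2, Y=1) weight 3/160
  (Z=1, U=1, X=0, W=0, Y=0) weight 1/32
  (Z=2, U=0, X=0, W=0, Y=0) weight 1/96
  … 44 more
Group by Z:
  weight(Z=0) = 1/6
  weight(Z=1) = 3/16
  weight(Z=2) = 1/16
Total weight = 1/6 + 3/16 + 1/16 = 5/12
P(Z=0 | obs) = 1/6 / 5/12 = 2/5
P(Z=1 | obs) = 3/16 / 5/12 = 9/20
P(Z=2 | obs) = 1/16 / 5/12 = 3/20

P(Z = 2 | obs) = 3/20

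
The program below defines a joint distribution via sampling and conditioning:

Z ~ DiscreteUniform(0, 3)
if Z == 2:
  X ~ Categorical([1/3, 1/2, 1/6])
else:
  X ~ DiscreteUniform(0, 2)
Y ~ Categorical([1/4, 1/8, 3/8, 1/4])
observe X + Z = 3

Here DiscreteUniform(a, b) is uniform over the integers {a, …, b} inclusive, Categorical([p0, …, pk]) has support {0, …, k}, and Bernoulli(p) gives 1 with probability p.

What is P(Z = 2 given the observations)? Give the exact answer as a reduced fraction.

Enumerate traces; 12 have nonzero weight after conditioning:
  (Z=1, X=2, Y=0) weight 1/48
  (Z=1, X=2, Y=1) weight 1/96
  (Z=1, X=2, Y=2) weight 1/32
  (Z=1, X=2, Y=3) weight 1/48
  (Z=2, X=1, Y=0) weight 1/32
  (Z=2, X=1, Y=1) weight 1/64
  (Z=2, X=1, Y=2) weight 3/64
  (Z=2, X=1, Y=3) weight 1/32
  (Z=3, X=0, Y=0) weight 1/48
  … 3 more
Group by Z:
  weight(Z=1) = 1/12
  weight(Z=2) = 1/8
  weight(Z=3) = 1/12
Total weight = 1/12 + 1/8 + 1/12 = 7/24
P(Z=1 | obs) = 1/12 / 7/24 = 2/7
P(Z=2 | obs) = 1/8 / 7/24 = 3/7
P(Z=3 | obs) = 1/12 / 7/24 = 2/7

P(Z = 2 | obs) = 3/7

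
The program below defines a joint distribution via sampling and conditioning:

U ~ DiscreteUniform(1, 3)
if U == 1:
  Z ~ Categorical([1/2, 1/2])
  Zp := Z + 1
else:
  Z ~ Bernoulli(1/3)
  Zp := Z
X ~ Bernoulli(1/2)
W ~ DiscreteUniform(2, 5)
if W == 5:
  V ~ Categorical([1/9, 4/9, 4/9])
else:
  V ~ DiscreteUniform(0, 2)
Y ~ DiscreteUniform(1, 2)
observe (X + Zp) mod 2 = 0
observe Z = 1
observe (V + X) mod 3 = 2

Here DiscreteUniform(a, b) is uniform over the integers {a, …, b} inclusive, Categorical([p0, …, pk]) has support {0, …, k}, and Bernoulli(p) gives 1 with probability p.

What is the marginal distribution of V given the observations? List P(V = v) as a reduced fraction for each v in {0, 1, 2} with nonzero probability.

P(V=1) = 4/7, P(V=2) = 3/7

Enumerate traces; 24 have nonzero weight after conditioning:
  (U=1, Z=1, X=0, W=2, V=2, Y=1) weight 1/288
  (U=1, Z=1, X=0, W=2, V=2, Y=2) weight 1/288
  (U=1, Z=1, X=0, W=3, V=2, Y=1) weight 1/288
  (U=1, Z=1, X=0, W=3, V=2, Y=2) weight 1/288
  (U=1, Z=1, X=0, W=4, V=2, Y=1) weight 1/288
  (U=1, Z=1, X=0, W=4, V=2, Y=2) weight 1/288
  (U=1, Z=1, X=0, W=5, V=2, Y=1) weight 1/216
  (U=1, Z=1, X=0, W=5, V=2, Y=2) weight 1/216
  (U=2, Z=1, X=1, W=2, V=1, Y=1) weight 1/432
  … 15 more
Group by V:
  weight(V=1) = 13/324
  weight(V=2) = 13/432
Total weight = 13/324 + 13/432 = 91/1296
P(V=1 | obs) = 13/324 / 91/1296 = 4/7
P(V=2 | obs) = 13/432 / 91/1296 = 3/7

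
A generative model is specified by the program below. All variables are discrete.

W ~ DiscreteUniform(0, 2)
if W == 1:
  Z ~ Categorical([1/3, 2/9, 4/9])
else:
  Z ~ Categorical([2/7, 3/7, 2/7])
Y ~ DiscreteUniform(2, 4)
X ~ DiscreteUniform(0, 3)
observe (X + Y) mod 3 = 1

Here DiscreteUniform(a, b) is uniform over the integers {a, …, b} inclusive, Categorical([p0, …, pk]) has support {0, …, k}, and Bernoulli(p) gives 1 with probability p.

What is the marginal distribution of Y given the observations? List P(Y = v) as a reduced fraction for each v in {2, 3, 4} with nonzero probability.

P(Y=2) = 1/4, P(Y=3) = 1/4, P(Y=4) = 1/2

Enumerate traces; 36 have nonzero weight after conditioning:
  (W=0, Z=0, Y=2, X=2) weight 1/126
  (W=0, Z=0, Y=3, X=1) weight 1/126
  (W=0, Z=0, Y=4, X=0) weight 1/126
  (W=0, Z=0, Y=4, X=3) weight 1/126
  (W=0, Z=1, Y=2, X=2) weight 1/84
  (W=0, Z=1, Y=3, X=1) weight 1/84
  (W=0, Z=1, Y=4, X=0) weight 1/84
  (W=0, Z=1, Y=4, X=3) weight 1/84
  … 28 more
Group by Y:
  weight(Y=2) = 1/12
  weight(Y=3) = 1/12
  weight(Y=4) = 1/6
Total weight = 1/12 + 1/12 + 1/6 = 1/3
P(Y=2 | obs) = 1/12 / 1/3 = 1/4
P(Y=3 | obs) = 1/12 / 1/3 = 1/4
P(Y=4 | obs) = 1/6 / 1/3 = 1/2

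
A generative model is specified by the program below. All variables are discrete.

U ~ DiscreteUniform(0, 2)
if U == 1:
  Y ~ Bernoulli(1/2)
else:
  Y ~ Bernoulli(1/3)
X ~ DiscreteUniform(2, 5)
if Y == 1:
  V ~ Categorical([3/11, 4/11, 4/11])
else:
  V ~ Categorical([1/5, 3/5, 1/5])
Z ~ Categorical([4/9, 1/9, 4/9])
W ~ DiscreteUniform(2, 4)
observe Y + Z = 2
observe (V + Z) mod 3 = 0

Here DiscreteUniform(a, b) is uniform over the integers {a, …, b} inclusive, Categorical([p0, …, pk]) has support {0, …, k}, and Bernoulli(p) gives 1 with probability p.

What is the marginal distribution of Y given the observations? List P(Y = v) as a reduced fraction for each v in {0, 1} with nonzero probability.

P(Y=0) = 363/398, P(Y=1) = 35/398

Enumerate traces; 72 have nonzero weight after conditioning:
  (U=0, Y=0, X=2, V=1, Z=2, W=2) weight 2/405
  (U=0, Y=0, X=2, V=1, Z=2, W=3) weight 2/405
  (U=0, Y=0, X=2, V=1, Z=2, W=4) weight 2/405
  (U=0, Y=0, X=3, V=1, Z=2, W=2) weight 2/405
  (U=0, Y=0, X=3, V=1, Z=2, W=3) weight 2/405
  (U=0, Y=0, X=3, V=1, Z=2, W=4) weight 2/405
  (U=0, Y=0, X=4, V=1, Z=2, W=2) weight 2/405
  (U=0, Y=0, X=4, V=1, Z=2, W=3) weight 2/405
  (U=0, Y=1, X=2, V=2, Z=1, W=2) weight 1/2673
  … 63 more
Group by Y:
  weight(Y=0) = 22/135
  weight(Y=1) = 14/891
Total weight = 22/135 + 14/891 = 796/4455
P(Y=0 | obs) = 22/135 / 796/4455 = 363/398
P(Y=1 | obs) = 14/891 / 796/4455 = 35/398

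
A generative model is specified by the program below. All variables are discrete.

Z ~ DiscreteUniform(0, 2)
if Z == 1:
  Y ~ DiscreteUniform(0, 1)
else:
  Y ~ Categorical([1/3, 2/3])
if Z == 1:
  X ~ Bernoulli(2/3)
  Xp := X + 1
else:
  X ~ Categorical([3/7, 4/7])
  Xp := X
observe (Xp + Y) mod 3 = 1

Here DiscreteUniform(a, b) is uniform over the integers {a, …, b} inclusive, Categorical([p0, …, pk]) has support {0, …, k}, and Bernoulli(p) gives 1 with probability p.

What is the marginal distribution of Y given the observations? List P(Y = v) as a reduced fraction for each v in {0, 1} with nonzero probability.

Enumerate traces; 5 have nonzero weight after conditioning:
  (Z=0, Y=0, X=1) weight 4/63
  (Z=0, Y=1, X=0) weight 2/21
  (Z=1, Y=0, X=0) weight 1/18
  (Z=2, Y=0, X=1) weight 4/63
  (Z=2, Y=1, X=0) weight 2/21
Group by Y:
  weight(Y=0) = 23/126
  weight(Y=1) = 4/21
Total weight = 23/126 + 4/21 = 47/126
P(Y=0 | obs) = 23/126 / 47/126 = 23/47
P(Y=1 | obs) = 4/21 / 47/126 = 24/47

P(Y=0) = 23/47, P(Y=1) = 24/47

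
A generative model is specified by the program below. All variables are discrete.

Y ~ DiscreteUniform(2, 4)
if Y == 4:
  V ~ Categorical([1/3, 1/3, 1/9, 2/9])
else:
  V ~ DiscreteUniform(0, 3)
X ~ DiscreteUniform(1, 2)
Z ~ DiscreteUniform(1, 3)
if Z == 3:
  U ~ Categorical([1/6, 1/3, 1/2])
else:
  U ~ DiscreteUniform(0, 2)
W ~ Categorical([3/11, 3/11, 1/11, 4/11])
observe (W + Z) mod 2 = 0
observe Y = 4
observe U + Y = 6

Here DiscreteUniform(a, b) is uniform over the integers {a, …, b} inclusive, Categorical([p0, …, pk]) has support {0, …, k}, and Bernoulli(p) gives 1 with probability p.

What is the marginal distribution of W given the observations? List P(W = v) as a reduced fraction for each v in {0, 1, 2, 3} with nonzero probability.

Enumerate traces; 48 have nonzero weight after conditioning:
  (Y=4, V=0, X=1, Z=1, U=2, W=1) weight 1/594
  (Y=4, V=0, X=1, Z=1, U=2, W=3) weight 2/891
  (Y=4, V=0, X=1, Z=2, U=2, W=0) weight 1/594
  (Y=4, V=0, X=1, Z=2, U=2, W=2) weight 1/1782
  (Y=4, V=0, X=1, Z=3, U=2, W=1) weight 1/396
  (Y=4, V=0, X=1, Z=3, U=2, W=3) weight 1/297
  (Y=4, V=0, X=2, Z=1, U=2, W=1) weight 1/594
  (Y=4, V=0, X=2, Z=1, U=2, W=3) weight 2/891
  … 40 more
Group by W:
  weight(W=0) = 1/99
  weight(W=1) = 5/198
  weight(W=2) = 1/297
  weight(W=3) = 10/297
Total weight = 1/99 + 5/198 + 1/297 + 10/297 = 43/594
P(W=0 | obs) = 1/99 / 43/594 = 6/43
P(W=1 | obs) = 5/198 / 43/594 = 15/43
P(W=2 | obs) = 1/297 / 43/594 = 2/43
P(W=3 | obs) = 10/297 / 43/594 = 20/43

P(W=0) = 6/43, P(W=1) = 15/43, P(W=2) = 2/43, P(W=3) = 20/43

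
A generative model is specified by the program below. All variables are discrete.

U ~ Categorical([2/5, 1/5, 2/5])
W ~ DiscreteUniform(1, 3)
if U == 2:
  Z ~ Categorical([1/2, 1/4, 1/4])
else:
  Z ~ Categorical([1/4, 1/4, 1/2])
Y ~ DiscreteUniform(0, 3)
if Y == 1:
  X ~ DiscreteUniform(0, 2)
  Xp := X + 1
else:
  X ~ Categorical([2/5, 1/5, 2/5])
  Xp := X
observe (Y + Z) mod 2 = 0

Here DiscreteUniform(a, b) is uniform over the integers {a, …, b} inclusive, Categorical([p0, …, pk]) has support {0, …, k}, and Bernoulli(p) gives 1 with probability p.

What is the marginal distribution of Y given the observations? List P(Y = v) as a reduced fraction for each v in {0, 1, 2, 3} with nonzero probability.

Enumerate traces; 162 have nonzero weight after conditioning:
  (U=0, W=1, Z=0, Y=0, X=0) weight 1/300
  (U=0, W=1, Z=0, Y=0, X=1) weight 1/600
  (U=0, W=1, Z=0, Y=0, X=2) weight 1/300
  (U=0, W=1, Z=0, Y=2, X=0) weight 1/300
  (U=0, W=1, Z=0, Y=2, X=1) weight 1/600
  (U=0, W=1, Z=0, Y=2, X=2) weight 1/300
  (U=0, W=1, Z=1, Y=1, X=0) weight 1/360
  (U=0, W=1, Z=1, Y=1, X=1) weight 1/360
  (U=0, W=1, Z=1, Y=3, X=0) weight 1/300
  … 153 more
Group by Y:
  weight(Y=0) = 3/16
  weight(Y=1) = 1/16
  weight(Y=2) = 3/16
  weight(Y=3) = 1/16
Total weight = 3/16 + 1/16 + 3/16 + 1/16 = 1/2
P(Y=0 | obs) = 3/16 / 1/2 = 3/8
P(Y=1 | obs) = 1/16 / 1/2 = 1/8
P(Y=2 | obs) = 3/16 / 1/2 = 3/8
P(Y=3 | obs) = 1/16 / 1/2 = 1/8

P(Y=0) = 3/8, P(Y=1) = 1/8, P(Y=2) = 3/8, P(Y=3) = 1/8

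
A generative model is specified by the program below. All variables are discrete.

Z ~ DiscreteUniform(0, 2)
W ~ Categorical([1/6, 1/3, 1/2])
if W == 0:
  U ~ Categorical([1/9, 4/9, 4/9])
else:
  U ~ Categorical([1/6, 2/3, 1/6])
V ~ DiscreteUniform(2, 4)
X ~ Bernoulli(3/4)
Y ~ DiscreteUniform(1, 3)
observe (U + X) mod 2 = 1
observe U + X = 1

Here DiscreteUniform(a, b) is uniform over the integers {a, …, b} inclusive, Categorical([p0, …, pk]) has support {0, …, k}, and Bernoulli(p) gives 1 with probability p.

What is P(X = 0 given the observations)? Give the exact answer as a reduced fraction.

P(X = 0 | obs) = 4/7

Enumerate traces; 162 have nonzero weight after conditioning:
  (Z=0, W=0, U=0, V=2, X=1, Y=1) weight 1/1944
  (Z=0, W=0, U=0, V=2, X=1, Y=2) weight 1/1944
  (Z=0, W=0, U=0, V=2, X=1, Y=3) weight 1/1944
  (Z=0, W=0, U=0, V=3, X=1, Y=1) weight 1/1944
  (Z=0, W=0, U=0, V=3, X=1, Y=2) weight 1/1944
  (Z=0, W=0, U=0, V=3, X=1, Y=3) weight 1/1944
  (Z=0, W=0, U=0, V=4, X=1, Y=1) weight 1/1944
  (Z=0, W=0, U=0, V=4, X=1, Y=2) weight 1/1944
  (Z=0, W=0, U=1, V=2, X=0, Y=1) weight 1/1458
  … 153 more
Group by X:
  weight(X=0) = 17/108
  weight(X=1) = 17/144
Total weight = 17/108 + 17/144 = 119/432
P(X=0 | obs) = 17/108 / 119/432 = 4/7
P(X=1 | obs) = 17/144 / 119/432 = 3/7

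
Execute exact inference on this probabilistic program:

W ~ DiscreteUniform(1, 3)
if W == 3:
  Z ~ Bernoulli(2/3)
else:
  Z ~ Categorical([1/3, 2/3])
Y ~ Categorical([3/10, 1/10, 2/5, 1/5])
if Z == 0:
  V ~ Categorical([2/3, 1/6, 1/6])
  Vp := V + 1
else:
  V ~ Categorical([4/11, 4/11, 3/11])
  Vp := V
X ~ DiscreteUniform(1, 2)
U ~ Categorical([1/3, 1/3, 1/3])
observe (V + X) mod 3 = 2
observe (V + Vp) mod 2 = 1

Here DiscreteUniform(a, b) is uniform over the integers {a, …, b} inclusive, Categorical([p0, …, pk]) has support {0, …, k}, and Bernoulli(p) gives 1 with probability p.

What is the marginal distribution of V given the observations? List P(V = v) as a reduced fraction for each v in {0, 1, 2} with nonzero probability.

P(V=0) = 4/5, P(V=1) = 1/5

Enumerate traces; 72 have nonzero weight after conditioning:
  (W=1, Z=0, Y=0, V=0, X=2, U=0) weight 1/270
  (W=1, Z=0, Y=0, V=0, X=2, U=1) weight 1/270
  (W=1, Z=0, Y=0, V=0, X=2, U=2) weight 1/270
  (W=1, Z=0, Y=0, V=1, X=1, U=0) weight 1/1080
  (W=1, Z=0, Y=0, V=1, X=1, U=1) weight 1/1080
  (W=1, Z=0, Y=0, V=1, X=1, U=2) weight 1/1080
  (W=1, Z=0, Y=1, V=0, X=2, U=0) weight 1/810
  (W=1, Z=0, Y=1, V=0, X=2, U=1) weight 1/810
  … 64 more
Group by V:
  weight(V=0) = 1/9
  weight(V=1) = 1/36
Total weight = 1/9 + 1/36 = 5/36
P(V=0 | obs) = 1/9 / 5/36 = 4/5
P(V=1 | obs) = 1/36 / 5/36 = 1/5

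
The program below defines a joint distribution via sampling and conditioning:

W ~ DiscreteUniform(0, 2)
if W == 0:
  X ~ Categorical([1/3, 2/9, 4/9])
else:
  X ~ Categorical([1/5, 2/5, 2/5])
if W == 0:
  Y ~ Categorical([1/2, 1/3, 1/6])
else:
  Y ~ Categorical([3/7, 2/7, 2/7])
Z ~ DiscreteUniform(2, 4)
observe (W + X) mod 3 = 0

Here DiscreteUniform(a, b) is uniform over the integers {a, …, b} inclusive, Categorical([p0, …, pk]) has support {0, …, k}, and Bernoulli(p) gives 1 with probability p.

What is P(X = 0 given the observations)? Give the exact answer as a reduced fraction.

P(X = 0 | obs) = 5/17

Enumerate traces; 27 have nonzero weight after conditioning:
  (W=0, X=0, Y=0, Z=2) weight 1/54
  (W=0, X=0, Y=0, Z=3) weight 1/54
  (W=0, X=0, Y=0, Z=4) weight 1/54
  (W=0, X=0, Y=1, Z=2) weight 1/81
  (W=0, X=0, Y=1, Z=3) weight 1/81
  (W=0, X=0, Y=1, Z=4) weight 1/81
  (W=0, X=0, Y=2, Z=2) weight 1/162
  (W=0, X=0, Y=2, Z=3) weight 1/162
  (W=1, X=2, Y=0, Z=2) weight 2/105
  (W=2, X=1, Y=0, Z=2) weight 2/105
  … 17 more
Group by X:
  weight(X=0) = 1/9
  weight(X=1) = 2/15
  weight(X=2) = 2/15
Total weight = 1/9 + 2/15 + 2/15 = 17/45
P(X=0 | obs) = 1/9 / 17/45 = 5/17
P(X=1 | obs) = 2/15 / 17/45 = 6/17
P(X=2 | obs) = 2/15 / 17/45 = 6/17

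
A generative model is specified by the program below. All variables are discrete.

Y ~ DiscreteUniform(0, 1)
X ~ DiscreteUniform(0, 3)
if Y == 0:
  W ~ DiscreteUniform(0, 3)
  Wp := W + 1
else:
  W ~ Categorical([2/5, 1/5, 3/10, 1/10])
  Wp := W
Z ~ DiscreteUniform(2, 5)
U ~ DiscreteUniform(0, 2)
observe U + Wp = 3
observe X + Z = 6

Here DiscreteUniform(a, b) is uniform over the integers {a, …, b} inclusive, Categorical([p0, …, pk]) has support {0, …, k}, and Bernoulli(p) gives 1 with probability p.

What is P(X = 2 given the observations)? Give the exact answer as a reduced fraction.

Enumerate traces; 18 have nonzero weight after conditioning:
  (Y=0, X=1, W=0, Z=5, U=2) weight 1/384
  (Y=0, X=1, W=1, Z=5, U=1) weight 1/384
  (Y=0, X=1, W=2, Z=5, U=0) weight 1/384
  (Y=0, X=2, W=0, Z=4, U=2) weight 1/384
  (Y=0, X=2, W=1, Z=4, U=1) weight 1/384
  (Y=0, X=2, W=2, Z=4, U=0) weight 1/384
  (Y=0, X=3, W=0, Z=3, U=2) weight 1/384
  (Y=0, X=3, W=1, Z=3, U=1) weight 1/384
  … 10 more
Group by X:
  weight(X=1) = 9/640
  weight(X=2) = 9/640
  weight(X=3) = 9/640
Total weight = 9/640 + 9/640 + 9/640 = 27/640
P(X=1 | obs) = 9/640 / 27/640 = 1/3
P(X=2 | obs) = 9/640 / 27/640 = 1/3
P(X=3 | obs) = 9/640 / 27/640 = 1/3

P(X = 2 | obs) = 1/3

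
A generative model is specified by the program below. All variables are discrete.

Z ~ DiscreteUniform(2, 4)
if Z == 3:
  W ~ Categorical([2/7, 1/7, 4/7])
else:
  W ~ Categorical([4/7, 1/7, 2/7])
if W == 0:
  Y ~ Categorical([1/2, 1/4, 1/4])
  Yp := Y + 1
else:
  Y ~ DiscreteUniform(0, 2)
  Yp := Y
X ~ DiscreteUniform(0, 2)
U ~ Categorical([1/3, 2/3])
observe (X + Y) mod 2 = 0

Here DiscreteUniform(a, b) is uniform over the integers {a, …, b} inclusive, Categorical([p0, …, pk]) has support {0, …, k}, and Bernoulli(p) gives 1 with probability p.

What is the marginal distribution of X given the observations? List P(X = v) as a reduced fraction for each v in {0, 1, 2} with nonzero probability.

Enumerate traces; 90 have nonzero weight after conditioning:
  (Z=2, W=0, Y=0, X=0, U=0) weight 2/189
  (Z=2, W=0, Y=0, X=0, U=1) weight 4/189
  (Z=2, W=0, Y=0, X=2, U=0) weight 2/189
  (Z=2, W=0, Y=0, X=2, U=1) weight 4/189
  (Z=2, W=0, Y=1, X=1, U=0) weight 1/189
  (Z=2, W=0, Y=1, X=1, U=1) weight 2/189
  (Z=2, W=0, Y=2, X=0, U=0) weight 1/189
  (Z=2, W=0, Y=2, X=0, U=1) weight 2/189
  … 82 more
Group by X:
  weight(X=0) = 89/378
  weight(X=1) = 37/378
  weight(X=2) = 89/378
Total weight = 89/378 + 37/378 + 89/378 = 215/378
P(X=0 | obs) = 89/378 / 215/378 = 89/215
P(X=1 | obs) = 37/378 / 215/378 = 37/215
P(X=2 | obs) = 89/378 / 215/378 = 89/215

P(X=0) = 89/215, P(X=1) = 37/215, P(X=2) = 89/215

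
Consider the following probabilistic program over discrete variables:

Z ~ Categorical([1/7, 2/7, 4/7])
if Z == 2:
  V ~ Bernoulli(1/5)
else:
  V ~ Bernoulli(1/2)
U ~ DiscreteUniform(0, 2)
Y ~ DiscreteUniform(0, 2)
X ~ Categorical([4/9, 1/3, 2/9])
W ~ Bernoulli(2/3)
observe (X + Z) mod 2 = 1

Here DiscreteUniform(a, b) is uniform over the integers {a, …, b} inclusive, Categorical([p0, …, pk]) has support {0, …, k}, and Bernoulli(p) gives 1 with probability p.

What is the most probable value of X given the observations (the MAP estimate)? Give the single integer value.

Enumerate traces; 144 have nonzero weight after conditioning:
  (Z=0, V=0, U=0, Y=0, X=1, W=0) weight 1/1134
  (Z=0, V=0, U=0, Y=0, X=1, W=1) weight 1/567
  (Z=0, V=0, U=0, Y=1, X=1, W=0) weight 1/1134
  (Z=0, V=0, U=0, Y=1, X=1, W=1) weight 1/567
  (Z=0, V=0, U=0, Y=2, X=1, W=0) weight 1/1134
  (Z=0, V=0, U=0, Y=2, X=1, W=1) weight 1/567
  (Z=0, V=0, U=1, Y=0, X=1, W=0) weight 1/1134
  (Z=0, V=0, U=1, Y=0, X=1, W=1) weight 1/567
  (Z=1, V=0, U=0, Y=0, X=0, W=0) weight 4/1701
  (Z=1, V=0, U=0, Y=0, X=2, W=0) weight 2/1701
  … 134 more
Group by X:
  weight(X=0) = 8/63
  weight(X=1) = 5/21
  weight(X=2) = 4/63
Total weight = 8/63 + 5/21 + 4/63 = 3/7
P(X=0 | obs) = 8/63 / 3/7 = 8/27
P(X=1 | obs) = 5/21 / 3/7 = 5/9
P(X=2 | obs) = 4/63 / 3/7 = 4/27
argmax = 1

argmax_v P(X = v | obs) = 1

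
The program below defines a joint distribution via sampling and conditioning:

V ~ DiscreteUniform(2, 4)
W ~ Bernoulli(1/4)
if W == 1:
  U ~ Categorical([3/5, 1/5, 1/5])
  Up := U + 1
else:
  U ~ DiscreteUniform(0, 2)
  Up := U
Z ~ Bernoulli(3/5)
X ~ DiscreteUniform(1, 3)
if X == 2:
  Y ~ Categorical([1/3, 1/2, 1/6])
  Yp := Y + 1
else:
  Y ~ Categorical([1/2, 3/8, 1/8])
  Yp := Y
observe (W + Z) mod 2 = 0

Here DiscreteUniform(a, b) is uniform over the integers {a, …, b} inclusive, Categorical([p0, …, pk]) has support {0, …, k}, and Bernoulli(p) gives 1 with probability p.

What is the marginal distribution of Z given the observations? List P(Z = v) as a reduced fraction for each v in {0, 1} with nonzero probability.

Enumerate traces; 162 have nonzero weight after conditioning:
  (V=2, W=0, U=0, Z=0, X=1, Y=0) weight 1/180
  (V=2, W=0, U=0, Z=0, X=1, Y=1) weight 1/240
  (V=2, W=0, U=0, Z=0, X=1, Y=2) weight 1/720
  (V=2, W=0, U=0, Z=0, X=2, Y=0) weight 1/270
  (V=2, W=0, U=0, Z=0, X=2, Y=1) weight 1/180
  (V=2, W=0, U=0, Z=0, X=2, Y=2) weight 1/540
  (V=2, W=0, U=0, Z=0, X=3, Y=0) weight 1/180
  (V=2, W=0, U=0, Z=0, X=3, Y=1) weight 1/240
  (V=2, W=1, U=0, Z=1, X=1, Y=0) weight 1/200
  … 153 more
Group by Z:
  weight(Z=0) = 3/10
  weight(Z=1) = 3/20
Total weight = 3/10 + 3/20 = 9/20
P(Z=0 | obs) = 3/10 / 9/20 = 2/3
P(Z=1 | obs) = 3/20 / 9/20 = 1/3

P(Z=0) = 2/3, P(Z=1) = 1/3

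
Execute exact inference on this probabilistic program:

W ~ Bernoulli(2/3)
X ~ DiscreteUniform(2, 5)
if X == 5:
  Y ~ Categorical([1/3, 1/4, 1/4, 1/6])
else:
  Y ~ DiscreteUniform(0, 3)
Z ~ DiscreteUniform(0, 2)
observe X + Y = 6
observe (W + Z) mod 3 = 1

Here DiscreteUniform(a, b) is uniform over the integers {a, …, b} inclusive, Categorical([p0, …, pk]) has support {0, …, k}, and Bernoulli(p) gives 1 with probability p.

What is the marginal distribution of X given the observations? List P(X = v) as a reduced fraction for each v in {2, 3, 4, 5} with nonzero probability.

Enumerate traces; 6 have nonzero weight after conditioning:
  (W=0, X=3, Y=3, Z=1) weight 1/144
  (W=0, X=4, Y=2, Z=1) weight 1/144
  (W=0, X=5, Y=1, Z=1) weight 1/144
  (W=1, X=3, Y=3, Z=0) weight 1/72
  (W=1, X=4, Y=2, Z=0) weight 1/72
  (W=1, X=5, Y=1, Z=0) weight 1/72
Group by X:
  weight(X=3) = 1/48
  weight(X=4) = 1/48
  weight(X=5) = 1/48
Total weight = 1/48 + 1/48 + 1/48 = 1/16
P(X=3 | obs) = 1/48 / 1/16 = 1/3
P(X=4 | obs) = 1/48 / 1/16 = 1/3
P(X=5 | obs) = 1/48 / 1/16 = 1/3

P(X=3) = 1/3, P(X=4) = 1/3, P(X=5) = 1/3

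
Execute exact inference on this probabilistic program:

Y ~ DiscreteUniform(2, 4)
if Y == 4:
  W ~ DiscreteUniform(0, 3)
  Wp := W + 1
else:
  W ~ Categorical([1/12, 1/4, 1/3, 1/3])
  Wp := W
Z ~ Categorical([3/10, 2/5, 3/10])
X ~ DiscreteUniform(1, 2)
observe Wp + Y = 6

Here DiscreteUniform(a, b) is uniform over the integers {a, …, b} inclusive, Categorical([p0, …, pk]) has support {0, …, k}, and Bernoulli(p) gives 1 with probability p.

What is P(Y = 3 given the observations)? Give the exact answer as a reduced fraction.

P(Y = 3 | obs) = 4/7

Enumerate traces; 12 have nonzero weight after conditioning:
  (Y=3, W=3, Z=0, X=1) weight 1/60
  (Y=3, W=3, Z=0, X=2) weight 1/60
  (Y=3, W=3, Z=1, X=1) weight 1/45
  (Y=3, W=3, Z=1, X=2) weight 1/45
  (Y=3, W=3, Z=2, X=1) weight 1/60
  (Y=3, W=3, Z=2, X=2) weight 1/60
  (Y=4, W=1, Z=0, X=1) weight 1/80
  (Y=4, W=1, Z=0, X=2) weight 1/80
  … 4 more
Group by Y:
  weight(Y=3) = 1/9
  weight(Y=4) = 1/12
Total weight = 1/9 + 1/12 = 7/36
P(Y=3 | obs) = 1/9 / 7/36 = 4/7
P(Y=4 | obs) = 1/12 / 7/36 = 3/7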